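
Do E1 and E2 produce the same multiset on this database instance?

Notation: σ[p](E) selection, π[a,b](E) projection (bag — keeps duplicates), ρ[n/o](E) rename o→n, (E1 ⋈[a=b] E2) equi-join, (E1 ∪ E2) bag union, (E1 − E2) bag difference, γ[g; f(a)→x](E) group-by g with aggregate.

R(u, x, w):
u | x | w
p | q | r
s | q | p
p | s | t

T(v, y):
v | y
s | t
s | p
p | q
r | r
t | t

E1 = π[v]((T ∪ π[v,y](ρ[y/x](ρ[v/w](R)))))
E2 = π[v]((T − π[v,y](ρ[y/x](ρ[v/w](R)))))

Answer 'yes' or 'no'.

E1 row counts bottom-up:
  T → 5
  R → 3
  ρ[v/w](R) → 3
  ρ[y/x](ρ[v/w](R)) → 3
  π[v,y](ρ[y/x](ρ[v/w](R))) → 3
  (T ∪ π[v,y](ρ[y/x](ρ[v/w](R)))) → 8
  π[v]((T ∪ π[v,y](ρ[y/x](ρ[v/w](R))))) → 8
E2 row counts bottom-up:
  T → 5
  R → 3
  ρ[v/w](R) → 3
  ρ[y/x](ρ[v/w](R)) → 3
  π[v,y](ρ[y/x](ρ[v/w](R))) → 3
  (T − π[v,y](ρ[y/x](ρ[v/w](R)))) → 4
  π[v]((T − π[v,y](ρ[y/x](ρ[v/w](R))))) → 4

E1 result:
v
p
p
r
r
s
s
t
t
E2 result:
v
r
s
s
t
Witness: ('p',) appears 2× in E1 but 0× in E2.

no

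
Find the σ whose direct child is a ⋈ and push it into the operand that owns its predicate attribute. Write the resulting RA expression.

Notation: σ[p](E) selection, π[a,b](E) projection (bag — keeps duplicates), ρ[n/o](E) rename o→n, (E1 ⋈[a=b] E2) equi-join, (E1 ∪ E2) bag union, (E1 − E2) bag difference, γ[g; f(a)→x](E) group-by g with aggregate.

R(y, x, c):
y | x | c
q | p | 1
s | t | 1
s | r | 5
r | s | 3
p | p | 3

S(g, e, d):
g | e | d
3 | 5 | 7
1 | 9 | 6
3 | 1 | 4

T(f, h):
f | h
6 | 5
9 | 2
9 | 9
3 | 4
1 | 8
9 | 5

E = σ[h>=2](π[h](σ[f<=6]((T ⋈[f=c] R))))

σ filters on f, owned by the left side.
E' = σ[h>=2](π[h]((σ[f<=6](T) ⋈[f=c] R)))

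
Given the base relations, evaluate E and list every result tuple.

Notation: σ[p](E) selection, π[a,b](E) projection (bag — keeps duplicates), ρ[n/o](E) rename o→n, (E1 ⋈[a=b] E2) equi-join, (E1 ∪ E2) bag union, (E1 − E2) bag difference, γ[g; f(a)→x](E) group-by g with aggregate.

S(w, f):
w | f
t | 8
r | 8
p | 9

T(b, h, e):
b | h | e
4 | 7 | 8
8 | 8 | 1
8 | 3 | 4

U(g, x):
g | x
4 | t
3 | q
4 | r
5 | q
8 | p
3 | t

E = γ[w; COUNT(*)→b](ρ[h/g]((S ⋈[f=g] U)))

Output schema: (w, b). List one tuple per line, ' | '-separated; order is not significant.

Stepwise |·|:
  S → 3
  U → 6
  (S ⋈[f=g] U) → 2
  ρ[h/g]((S ⋈[f=g] U)) → 2
  γ[w; COUNT(*)→b](ρ[h/g]((S ⋈[f=g] U))) → 2

== RESULT ==
w | b
r | 1
t | 1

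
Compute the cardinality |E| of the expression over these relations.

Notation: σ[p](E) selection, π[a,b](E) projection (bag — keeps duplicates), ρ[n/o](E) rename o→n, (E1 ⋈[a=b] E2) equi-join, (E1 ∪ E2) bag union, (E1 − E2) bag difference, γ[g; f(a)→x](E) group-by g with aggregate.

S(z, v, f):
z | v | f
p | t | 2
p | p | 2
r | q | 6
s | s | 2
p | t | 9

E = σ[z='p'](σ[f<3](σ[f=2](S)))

Stepwise |·|:
  S → 5
  σ[f=2](S) → 3
  σ[f<3](σ[f=2](S)) → 3
  σ[z='p'](σ[f<3](σ[f=2](S))) → 2

|E| = 2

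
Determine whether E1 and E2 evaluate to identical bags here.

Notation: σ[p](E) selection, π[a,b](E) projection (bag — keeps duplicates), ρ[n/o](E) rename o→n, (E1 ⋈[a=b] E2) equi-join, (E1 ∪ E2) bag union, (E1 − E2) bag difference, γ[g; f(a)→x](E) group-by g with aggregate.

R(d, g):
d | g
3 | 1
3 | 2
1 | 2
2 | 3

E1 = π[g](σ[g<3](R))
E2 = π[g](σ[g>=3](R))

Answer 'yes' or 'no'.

E1 row counts bottom-up:
  R → 4
  σ[g<3](R) → 3
  π[g](σ[g<3](R)) → 3
E2 row counts bottom-up:
  R → 4
  σ[g>=3](R) → 1
  π[g](σ[g>=3](R)) → 1

E1 result:
g
1
2
2
E2 result:
g
3
Witness: (1,) appears 1× in E1 but 0× in E2.

no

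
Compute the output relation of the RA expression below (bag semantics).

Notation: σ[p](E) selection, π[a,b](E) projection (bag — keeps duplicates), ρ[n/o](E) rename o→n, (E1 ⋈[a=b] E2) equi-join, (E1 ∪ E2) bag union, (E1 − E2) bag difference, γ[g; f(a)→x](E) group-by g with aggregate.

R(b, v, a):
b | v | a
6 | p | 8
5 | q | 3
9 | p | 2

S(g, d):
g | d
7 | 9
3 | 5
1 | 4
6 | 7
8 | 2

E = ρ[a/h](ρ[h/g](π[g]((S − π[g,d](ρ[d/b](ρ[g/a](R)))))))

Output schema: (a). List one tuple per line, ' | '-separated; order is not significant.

Per-node cardinality:
  S → 5
  R → 3
  ρ[g/a](R) → 3
  ρ[d/b](ρ[g/a](R)) → 3
  π[g,d](ρ[d/b](ρ[g/a](R))) → 3
  (S − π[g,d](ρ[d/b](ρ[g/a](R)))) → 4
  π[g]((S − π[g,d](ρ[d/b](ρ[g/a](R))))) → 4
  ρ[h/g](π[g]((S − π[g,d](ρ[d/b](ρ[g/a](R)))))) → 4
  ρ[a/h](ρ[h/g](π[g]((S − π[g,d](ρ[d/b](ρ[g/a](R))))))) → 4

== RESULT ==
a
1
6
7
8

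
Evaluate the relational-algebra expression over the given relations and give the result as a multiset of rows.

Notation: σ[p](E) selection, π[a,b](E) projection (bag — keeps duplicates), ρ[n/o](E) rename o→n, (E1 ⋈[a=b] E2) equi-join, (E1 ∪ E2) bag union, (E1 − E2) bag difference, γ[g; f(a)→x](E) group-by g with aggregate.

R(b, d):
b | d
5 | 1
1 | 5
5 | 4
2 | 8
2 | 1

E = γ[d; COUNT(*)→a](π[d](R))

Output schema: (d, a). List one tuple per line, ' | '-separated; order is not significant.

Per-node cardinality:
  R → 5
  π[d](R) → 5
  γ[d; COUNT(*)→a](π[d](R)) → 4

== RESULT ==
d | a
1 | 2
4 | 1
5 | 1
8 | 1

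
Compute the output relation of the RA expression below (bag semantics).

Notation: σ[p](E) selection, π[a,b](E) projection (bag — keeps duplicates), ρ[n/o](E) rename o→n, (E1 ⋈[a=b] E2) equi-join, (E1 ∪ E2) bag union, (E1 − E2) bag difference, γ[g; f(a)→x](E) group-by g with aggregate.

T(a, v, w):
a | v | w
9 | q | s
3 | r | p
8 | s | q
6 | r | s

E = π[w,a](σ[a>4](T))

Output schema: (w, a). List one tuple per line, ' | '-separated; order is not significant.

Per-node cardinality:
  T → 4
  σ[a>4](T) → 3
  π[w,a](σ[a>4](T)) → 3

== RESULT ==
w | a
q | 8
s | 6
s | 9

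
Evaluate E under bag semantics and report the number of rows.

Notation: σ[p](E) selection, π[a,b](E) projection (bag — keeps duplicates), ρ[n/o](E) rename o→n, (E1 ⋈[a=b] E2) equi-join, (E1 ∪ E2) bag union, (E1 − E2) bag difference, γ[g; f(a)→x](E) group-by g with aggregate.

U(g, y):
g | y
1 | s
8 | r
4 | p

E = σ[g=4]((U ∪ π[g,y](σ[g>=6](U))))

Per-node cardinality:
  U → 3
  U → 3
  σ[g>=6](U) → 1
  π[g,y](σ[g>=6](U)) → 1
  (U ∪ π[g,y](σ[g>=6](U))) → 4
  σ[g=4]((U ∪ π[g,y](σ[g>=6](U)))) → 1

|E| = 1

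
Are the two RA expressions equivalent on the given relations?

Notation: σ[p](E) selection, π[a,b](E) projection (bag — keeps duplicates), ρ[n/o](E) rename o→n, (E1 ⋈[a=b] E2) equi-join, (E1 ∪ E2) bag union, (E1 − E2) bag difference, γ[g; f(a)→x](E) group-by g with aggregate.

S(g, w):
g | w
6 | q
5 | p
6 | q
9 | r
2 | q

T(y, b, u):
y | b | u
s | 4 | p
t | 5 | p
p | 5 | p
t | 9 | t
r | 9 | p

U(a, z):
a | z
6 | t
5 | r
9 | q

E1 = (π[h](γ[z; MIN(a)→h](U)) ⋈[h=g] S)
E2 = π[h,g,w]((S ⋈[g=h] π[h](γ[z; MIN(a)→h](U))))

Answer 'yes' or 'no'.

E1 per-node cardinality:
  U → 3
  γ[z; MIN(a)→h](U) → 3
  π[h](γ[z; MIN(a)→h](U)) → 3
  S → 5
  (π[h](γ[z; MIN(a)→h](U)) ⋈[h=g] S) → 4
E2 per-node cardinality:
  S → 5
  U → 3
  γ[z; MIN(a)→h](U) → 3
  π[h](γ[z; MIN(a)→h](U)) → 3
  (S ⋈[g=h] π[h](γ[z; MIN(a)→h](U))) → 4
  π[h,g,w]((S ⋈[g=h] π[h](γ[z; MIN(a)→h](U)))) → 4

E1 and E2 produce the same multiset:
h | g | w
5 | 5 | p
6 | 6 | q
6 | 6 | q
9 | 9 | r

yes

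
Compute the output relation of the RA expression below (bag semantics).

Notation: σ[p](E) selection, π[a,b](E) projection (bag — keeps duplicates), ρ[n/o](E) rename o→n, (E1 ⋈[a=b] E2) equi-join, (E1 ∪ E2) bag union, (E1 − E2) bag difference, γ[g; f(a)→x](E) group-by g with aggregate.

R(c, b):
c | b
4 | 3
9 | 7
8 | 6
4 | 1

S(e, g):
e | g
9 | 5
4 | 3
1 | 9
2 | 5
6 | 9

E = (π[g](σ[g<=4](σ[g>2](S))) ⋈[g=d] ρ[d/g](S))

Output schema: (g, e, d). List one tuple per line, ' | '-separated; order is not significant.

Subexpression sizes:
  S → 5
  σ[g>2](S) → 5
  σ[g<=4](σ[g>2](S)) → 1
  π[g](σ[g<=4](σ[g>2](S))) → 1
  S → 5
  ρ[d/g](S) → 5
  (π[g](σ[g<=4](σ[g>2](S))) ⋈[g=d] ρ[d/g](S)) → 1

== RESULT ==
g | e | d
3 | 4 | 3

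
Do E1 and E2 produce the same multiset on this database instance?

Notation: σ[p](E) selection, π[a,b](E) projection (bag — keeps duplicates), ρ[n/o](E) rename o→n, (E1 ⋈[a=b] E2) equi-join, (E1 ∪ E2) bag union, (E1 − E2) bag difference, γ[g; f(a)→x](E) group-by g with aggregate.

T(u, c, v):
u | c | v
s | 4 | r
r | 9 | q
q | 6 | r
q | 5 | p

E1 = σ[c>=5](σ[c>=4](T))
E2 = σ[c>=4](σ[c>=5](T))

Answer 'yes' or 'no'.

E1 subexpression sizes:
  T → 4
  σ[c>=4](T) → 4
  σ[c>=5](σ[c>=4](T)) → 3
E2 subexpression sizes:
  T → 4
  σ[c>=5](T) → 3
  σ[c>=4](σ[c>=5](T)) → 3

E1 and E2 produce the same multiset:
u | c | v
q | 5 | p
q | 6 | r
r | 9 | q

yes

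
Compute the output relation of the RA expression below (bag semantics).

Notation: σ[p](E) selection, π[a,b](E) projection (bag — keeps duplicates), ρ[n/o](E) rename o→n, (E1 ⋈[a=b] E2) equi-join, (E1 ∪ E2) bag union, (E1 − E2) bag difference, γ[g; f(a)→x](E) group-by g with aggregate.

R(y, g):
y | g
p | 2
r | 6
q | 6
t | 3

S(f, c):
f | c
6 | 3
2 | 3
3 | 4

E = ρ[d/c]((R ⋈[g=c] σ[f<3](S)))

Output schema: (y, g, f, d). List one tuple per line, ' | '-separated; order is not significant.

Row counts bottom-up:
  R → 4
  S → 3
  σ[f<3](S) → 1
  (R ⋈[g=c] σ[f<3](S)) → 1
  ρ[d/c]((R ⋈[g=c] σ[f<3](S))) → 1

== RESULT ==
y | g | f | d
t | 3 | 2 | 3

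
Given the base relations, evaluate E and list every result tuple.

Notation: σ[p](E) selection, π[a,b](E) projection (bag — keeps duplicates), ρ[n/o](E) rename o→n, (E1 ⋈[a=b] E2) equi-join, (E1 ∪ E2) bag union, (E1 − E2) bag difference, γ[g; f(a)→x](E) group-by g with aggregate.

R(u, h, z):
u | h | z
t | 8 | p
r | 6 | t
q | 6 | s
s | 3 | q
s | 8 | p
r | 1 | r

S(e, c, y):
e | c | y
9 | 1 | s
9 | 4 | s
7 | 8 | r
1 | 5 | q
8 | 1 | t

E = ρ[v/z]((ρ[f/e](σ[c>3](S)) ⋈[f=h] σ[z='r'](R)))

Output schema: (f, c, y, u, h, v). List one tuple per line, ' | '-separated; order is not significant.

Stepwise |·|:
  S → 5
  σ[c>3](S) → 3
  ρ[f/e](σ[c>3](S)) → 3
  R → 6
  σ[z='r'](R) → 1
  (ρ[f/e](σ[c>3](S)) ⋈[f=h] σ[z='r'](R)) → 1
  ρ[v/z]((ρ[f/e](σ[c>3](S)) ⋈[f=h] σ[z='r'](R))) → 1

== RESULT ==
f | c | y | u | h | v
1 | 5 | q | r | 1 | r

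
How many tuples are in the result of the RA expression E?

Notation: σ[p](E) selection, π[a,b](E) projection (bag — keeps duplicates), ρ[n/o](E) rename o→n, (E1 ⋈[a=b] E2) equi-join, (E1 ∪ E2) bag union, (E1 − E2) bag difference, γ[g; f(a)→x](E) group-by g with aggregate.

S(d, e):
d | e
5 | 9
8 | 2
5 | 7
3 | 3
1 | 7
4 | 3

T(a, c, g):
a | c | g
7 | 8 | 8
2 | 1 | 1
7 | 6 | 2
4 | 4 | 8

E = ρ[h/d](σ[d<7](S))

Row counts bottom-up:
  S → 6
  σ[d<7](S) → 5
  ρ[h/d](σ[d<7](S)) → 5

|E| = 5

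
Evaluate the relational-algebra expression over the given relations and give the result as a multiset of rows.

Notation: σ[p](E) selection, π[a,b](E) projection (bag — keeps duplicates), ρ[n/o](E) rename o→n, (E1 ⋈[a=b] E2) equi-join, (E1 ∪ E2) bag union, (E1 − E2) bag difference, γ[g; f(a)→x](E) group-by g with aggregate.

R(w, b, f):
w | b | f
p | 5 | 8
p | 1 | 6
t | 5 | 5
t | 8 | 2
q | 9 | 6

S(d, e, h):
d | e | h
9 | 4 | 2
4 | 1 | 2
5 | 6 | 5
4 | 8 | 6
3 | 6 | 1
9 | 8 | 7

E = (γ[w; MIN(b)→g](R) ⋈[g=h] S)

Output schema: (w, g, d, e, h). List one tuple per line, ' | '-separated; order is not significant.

Row counts bottom-up:
  R → 5
  γ[w; MIN(b)→g](R) → 3
  S → 6
  (γ[w; MIN(b)→g](R) ⋈[g=h] S) → 2

== RESULT ==
w | g | d | e | h
p | 1 | 3 | 6 | 1
t | 5 | 5 | 6 | 5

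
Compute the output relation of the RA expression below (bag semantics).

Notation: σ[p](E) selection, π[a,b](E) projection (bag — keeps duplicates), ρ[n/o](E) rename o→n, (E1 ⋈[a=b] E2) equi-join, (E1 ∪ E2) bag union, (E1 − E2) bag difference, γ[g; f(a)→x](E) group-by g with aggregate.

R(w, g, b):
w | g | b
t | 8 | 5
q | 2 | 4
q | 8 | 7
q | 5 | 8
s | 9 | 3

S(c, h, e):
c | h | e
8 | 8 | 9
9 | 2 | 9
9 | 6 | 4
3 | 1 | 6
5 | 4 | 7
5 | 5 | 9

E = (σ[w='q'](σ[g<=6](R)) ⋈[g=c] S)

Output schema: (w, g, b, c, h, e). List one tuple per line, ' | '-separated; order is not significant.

Per-node cardinality:
  R → 5
  σ[g<=6](R) → 2
  σ[w='q'](σ[g<=6](R)) → 2
  S → 6
  (σ[w='q'](σ[g<=6](R)) ⋈[g=c] S) → 2

== RESULT ==
w | g | b | c | h | e
q | 5 | 8 | 5 | 4 | 7
q | 5 | 8 | 5 | 5 | 9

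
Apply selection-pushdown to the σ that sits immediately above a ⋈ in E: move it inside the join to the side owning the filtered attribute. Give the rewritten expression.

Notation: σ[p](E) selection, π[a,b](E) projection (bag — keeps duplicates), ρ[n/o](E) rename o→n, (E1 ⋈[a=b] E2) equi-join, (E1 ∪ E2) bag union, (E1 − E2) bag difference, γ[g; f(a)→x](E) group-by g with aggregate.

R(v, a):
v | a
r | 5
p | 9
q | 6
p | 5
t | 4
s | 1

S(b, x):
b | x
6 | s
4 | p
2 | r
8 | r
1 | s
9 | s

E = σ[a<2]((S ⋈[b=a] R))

σ filters on a, owned by the right side.
E' = (S ⋈[b=a] σ[a<2](R))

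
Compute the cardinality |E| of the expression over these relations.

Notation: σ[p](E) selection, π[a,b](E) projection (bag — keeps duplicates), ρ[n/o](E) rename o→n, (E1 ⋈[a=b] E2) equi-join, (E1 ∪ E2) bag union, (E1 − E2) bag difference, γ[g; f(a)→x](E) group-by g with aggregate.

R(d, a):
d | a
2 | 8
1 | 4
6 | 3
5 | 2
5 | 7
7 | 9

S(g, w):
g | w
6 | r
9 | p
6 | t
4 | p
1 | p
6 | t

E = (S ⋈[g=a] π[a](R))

Stepwise |·|:
  S → 6
  R → 6
  π[a](R) → 6
  (S ⋈[g=a] π[a](R)) → 2

|E| = 2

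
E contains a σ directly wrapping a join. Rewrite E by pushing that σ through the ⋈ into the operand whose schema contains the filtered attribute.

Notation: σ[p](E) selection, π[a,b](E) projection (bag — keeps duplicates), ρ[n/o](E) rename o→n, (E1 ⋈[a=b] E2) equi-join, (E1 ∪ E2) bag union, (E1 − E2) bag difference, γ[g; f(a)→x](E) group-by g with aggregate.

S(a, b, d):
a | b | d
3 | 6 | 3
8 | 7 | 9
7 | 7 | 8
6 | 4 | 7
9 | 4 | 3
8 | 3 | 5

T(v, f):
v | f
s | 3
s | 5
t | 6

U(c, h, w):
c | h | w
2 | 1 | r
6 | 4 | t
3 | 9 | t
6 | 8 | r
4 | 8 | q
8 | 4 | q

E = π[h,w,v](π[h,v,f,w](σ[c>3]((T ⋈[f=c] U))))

σ filters on c, owned by the right side.
E' = π[h,w,v](π[h,v,f,w]((T ⋈[f=c] σ[c>3](U))))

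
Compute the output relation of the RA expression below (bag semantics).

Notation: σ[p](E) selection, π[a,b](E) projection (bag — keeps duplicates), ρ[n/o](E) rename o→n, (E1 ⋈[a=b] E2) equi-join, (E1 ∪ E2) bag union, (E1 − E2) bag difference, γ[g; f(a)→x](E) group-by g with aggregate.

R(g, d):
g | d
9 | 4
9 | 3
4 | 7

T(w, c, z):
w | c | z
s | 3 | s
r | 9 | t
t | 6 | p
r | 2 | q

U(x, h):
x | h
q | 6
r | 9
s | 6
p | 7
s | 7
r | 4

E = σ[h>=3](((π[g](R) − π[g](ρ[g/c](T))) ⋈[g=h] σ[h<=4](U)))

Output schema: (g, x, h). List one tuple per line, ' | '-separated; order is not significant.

Stepwise |·|:
  R → 3
  π[g](R) → 3
  T → 4
  ρ[g/c](T) → 4
  π[g](ρ[g/c](T)) → 4
  (π[g](R) − π[g](ρ[g/c](T))) → 2
  U → 6
  σ[h<=4](U) → 1
  ((π[g](R) − π[g](ρ[g/c](T))) ⋈[g=h] σ[h<=4](U)) → 1
  σ[h>=3](((π[g](R) − π[g](ρ[g/c](T))) ⋈[g=h] σ[h<=4](U))) → 1

== RESULT ==
g | x | h
4 | r | 4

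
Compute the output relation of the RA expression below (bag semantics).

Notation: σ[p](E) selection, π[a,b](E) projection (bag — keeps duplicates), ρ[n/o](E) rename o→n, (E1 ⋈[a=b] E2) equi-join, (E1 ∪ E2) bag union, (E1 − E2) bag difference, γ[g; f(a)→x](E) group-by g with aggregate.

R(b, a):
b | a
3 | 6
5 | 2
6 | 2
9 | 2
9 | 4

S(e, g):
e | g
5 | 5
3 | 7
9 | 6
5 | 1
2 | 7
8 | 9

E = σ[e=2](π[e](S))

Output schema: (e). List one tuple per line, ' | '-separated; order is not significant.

Subexpression sizes:
  S → 6
  π[e](S) → 6
  σ[e=2](π[e](S)) → 1

== RESULT ==
e
2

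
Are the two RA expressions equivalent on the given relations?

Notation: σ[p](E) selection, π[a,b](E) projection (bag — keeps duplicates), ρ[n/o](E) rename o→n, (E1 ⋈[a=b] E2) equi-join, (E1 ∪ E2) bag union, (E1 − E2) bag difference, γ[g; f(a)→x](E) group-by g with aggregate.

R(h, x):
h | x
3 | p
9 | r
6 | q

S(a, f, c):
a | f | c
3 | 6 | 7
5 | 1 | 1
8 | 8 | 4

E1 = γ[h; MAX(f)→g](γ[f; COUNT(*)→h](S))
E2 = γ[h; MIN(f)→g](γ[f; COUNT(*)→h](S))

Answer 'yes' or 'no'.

E1 subexpression sizes:
  S → 3
  γ[f; COUNT(*)→h](S) → 3
  γ[h; MAX(f)→g](γ[f; COUNT(*)→h](S)) → 1
E2 subexpression sizes:
  S → 3
  γ[f; COUNT(*)→h](S) → 3
  γ[h; MIN(f)→g](γ[f; COUNT(*)→h](S)) → 1

E1 result:
h | g
1 | 8
E2 result:
h | g
1 | 1
Witness: (1, 1) appears 0× in E1 but 1× in E2.

no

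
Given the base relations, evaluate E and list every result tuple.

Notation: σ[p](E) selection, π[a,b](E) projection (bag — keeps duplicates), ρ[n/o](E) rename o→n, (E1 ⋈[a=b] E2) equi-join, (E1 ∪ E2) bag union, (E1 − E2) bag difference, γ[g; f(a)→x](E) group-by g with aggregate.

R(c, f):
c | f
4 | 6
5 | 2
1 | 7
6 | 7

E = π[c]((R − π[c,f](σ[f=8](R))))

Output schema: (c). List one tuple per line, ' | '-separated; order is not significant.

Stepwise |·|:
  R → 4
  R → 4
  σ[f=8](R) → 0
  π[c,f](σ[f=8](R)) → 0
  (R − π[c,f](σ[f=8](R))) → 4
  π[c]((R − π[c,f](σ[f=8](R)))) → 4

== RESULT ==
c
1
4
5
6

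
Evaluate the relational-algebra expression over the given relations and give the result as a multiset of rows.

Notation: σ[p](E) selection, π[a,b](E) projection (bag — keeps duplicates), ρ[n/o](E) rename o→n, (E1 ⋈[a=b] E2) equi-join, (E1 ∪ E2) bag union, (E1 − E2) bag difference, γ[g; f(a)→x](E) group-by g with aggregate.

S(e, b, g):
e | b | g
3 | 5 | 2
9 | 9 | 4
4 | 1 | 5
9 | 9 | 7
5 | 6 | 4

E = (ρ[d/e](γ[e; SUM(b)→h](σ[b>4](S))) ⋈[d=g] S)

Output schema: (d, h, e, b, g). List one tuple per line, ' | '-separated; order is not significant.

Row counts bottom-up:
  S → 5
  σ[b>4](S) → 4
  γ[e; SUM(b)→h](σ[b>4](S)) → 3
  ρ[d/e](γ[e; SUM(b)→h](σ[b>4](S))) → 3
  S → 5
  (ρ[d/e](γ[e; SUM(b)→h](σ[b>4](S))) ⋈[d=g] S) → 1

== RESULT ==
d | h | e | b | g
5 | 6 | 4 | 1 | 5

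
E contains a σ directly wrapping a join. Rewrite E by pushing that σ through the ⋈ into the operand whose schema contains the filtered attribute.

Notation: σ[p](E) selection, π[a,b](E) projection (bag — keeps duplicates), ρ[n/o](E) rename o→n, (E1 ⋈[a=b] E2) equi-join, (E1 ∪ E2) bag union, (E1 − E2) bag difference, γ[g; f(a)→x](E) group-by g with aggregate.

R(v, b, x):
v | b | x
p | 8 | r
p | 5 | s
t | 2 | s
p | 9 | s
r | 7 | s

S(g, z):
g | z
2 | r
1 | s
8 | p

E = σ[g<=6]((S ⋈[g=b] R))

σ filters on g, owned by the left side.
E' = (σ[g<=6](S) ⋈[g=b] R)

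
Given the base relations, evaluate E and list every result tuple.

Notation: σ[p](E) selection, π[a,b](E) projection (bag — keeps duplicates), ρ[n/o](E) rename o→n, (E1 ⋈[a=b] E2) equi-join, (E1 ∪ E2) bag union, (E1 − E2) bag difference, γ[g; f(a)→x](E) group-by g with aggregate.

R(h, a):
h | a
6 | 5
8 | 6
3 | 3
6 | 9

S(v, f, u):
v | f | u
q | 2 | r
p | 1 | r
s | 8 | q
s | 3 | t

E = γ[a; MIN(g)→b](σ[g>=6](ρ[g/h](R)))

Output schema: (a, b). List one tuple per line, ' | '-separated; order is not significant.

Per-node cardinality:
  R → 4
  ρ[g/h](R) → 4
  σ[g>=6](ρ[g/h](R)) → 3
  γ[a; MIN(g)→b](σ[g>=6](ρ[g/h](R))) → 3

== RESULT ==
a | b
5 | 6
6 | 8
9 | 6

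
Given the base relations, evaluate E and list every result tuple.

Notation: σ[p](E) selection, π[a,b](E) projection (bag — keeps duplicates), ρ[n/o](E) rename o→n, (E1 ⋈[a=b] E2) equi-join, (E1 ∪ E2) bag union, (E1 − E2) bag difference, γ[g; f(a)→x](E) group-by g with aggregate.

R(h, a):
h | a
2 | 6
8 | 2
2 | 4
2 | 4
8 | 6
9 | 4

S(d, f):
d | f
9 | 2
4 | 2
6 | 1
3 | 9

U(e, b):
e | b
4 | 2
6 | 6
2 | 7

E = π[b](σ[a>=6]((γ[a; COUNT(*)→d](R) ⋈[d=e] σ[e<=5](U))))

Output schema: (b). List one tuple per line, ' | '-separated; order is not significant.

Row counts bottom-up:
  R → 6
  γ[a; COUNT(*)→d](R) → 3
  U → 3
  σ[e<=5](U) → 2
  (γ[a; COUNT(*)→d](R) ⋈[d=e] σ[e<=5](U)) → 1
  σ[a>=6]((γ[a; COUNT(*)→d](R) ⋈[d=e] σ[e<=5](U))) → 1
  π[b](σ[a>=6]((γ[a; COUNT(*)→d](R) ⋈[d=e] σ[e<=5](U)))) → 1

== RESULT ==
b
7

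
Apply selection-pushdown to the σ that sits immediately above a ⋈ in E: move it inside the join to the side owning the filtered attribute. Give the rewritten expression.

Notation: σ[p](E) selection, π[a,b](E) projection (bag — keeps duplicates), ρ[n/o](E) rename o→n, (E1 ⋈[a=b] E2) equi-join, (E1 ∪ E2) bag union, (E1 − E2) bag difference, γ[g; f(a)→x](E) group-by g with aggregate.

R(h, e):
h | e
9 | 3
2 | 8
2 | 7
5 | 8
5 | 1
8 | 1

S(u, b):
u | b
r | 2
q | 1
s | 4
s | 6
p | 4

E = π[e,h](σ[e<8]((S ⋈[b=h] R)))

σ filters on e, owned by the right side.
E' = π[e,h]((S ⋈[b=h] σ[e<8](R)))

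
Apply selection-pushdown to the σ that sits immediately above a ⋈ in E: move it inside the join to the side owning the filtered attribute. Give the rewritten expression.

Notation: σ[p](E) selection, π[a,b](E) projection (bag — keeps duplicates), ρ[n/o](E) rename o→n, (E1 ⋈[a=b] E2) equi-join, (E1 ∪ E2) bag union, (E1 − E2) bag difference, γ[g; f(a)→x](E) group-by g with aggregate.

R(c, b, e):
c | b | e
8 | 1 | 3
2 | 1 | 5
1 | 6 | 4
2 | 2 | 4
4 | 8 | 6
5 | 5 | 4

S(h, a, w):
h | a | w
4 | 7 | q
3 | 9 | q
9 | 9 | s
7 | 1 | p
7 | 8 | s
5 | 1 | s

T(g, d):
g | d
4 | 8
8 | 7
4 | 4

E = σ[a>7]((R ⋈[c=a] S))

σ filters on a, owned by the right side.
E' = (R ⋈[c=a] σ[a>7](S))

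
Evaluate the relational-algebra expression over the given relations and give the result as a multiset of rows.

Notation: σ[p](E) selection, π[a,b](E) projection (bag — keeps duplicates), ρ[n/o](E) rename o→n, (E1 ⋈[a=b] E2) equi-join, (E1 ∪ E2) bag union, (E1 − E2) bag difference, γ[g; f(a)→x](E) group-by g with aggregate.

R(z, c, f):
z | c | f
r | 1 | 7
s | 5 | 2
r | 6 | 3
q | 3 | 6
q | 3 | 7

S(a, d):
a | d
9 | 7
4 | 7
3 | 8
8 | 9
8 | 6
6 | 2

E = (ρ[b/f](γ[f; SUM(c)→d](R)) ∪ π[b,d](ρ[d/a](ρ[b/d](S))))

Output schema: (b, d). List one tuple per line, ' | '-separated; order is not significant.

Subexpression sizes:
  R → 5
  γ[f; SUM(c)→d](R) → 4
  ρ[b/f](γ[f; SUM(c)→d](R)) → 4
  S → 6
  ρ[b/d](S) → 6
  ρ[d/a](ρ[b/d](S)) → 6
  π[b,d](ρ[d/a](ρ[b/d](S))) → 6
  (ρ[b/f](γ[f; SUM(c)→d](R)) ∪ π[b,d](ρ[d/a](ρ[b/d](S)))) → 10

== RESULT ==
b | d
2 | 5
2 | 6
3 | 6
6 | 3
6 | 8
7 | 4
7 | 4
7 | 9
8 | 3
9 | 8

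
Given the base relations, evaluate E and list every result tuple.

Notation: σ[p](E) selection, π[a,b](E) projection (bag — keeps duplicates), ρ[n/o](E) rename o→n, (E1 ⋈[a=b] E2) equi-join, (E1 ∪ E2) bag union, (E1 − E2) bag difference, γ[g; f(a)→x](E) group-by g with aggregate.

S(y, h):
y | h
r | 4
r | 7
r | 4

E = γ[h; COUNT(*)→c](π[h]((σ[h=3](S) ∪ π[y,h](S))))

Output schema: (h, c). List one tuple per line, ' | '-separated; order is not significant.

Row counts bottom-up:
  S → 3
  σ[h=3](S) → 0
  S → 3
  π[y,h](S) → 3
  (σ[h=3](S) ∪ π[y,h](S)) → 3
  π[h]((σ[h=3](S) ∪ π[y,h](S))) → 3
  γ[h; COUNT(*)→c](π[h]((σ[h=3](S) ∪ π[y,h](S)))) → 2

== RESULT ==
h | c
4 | 2
7 | 1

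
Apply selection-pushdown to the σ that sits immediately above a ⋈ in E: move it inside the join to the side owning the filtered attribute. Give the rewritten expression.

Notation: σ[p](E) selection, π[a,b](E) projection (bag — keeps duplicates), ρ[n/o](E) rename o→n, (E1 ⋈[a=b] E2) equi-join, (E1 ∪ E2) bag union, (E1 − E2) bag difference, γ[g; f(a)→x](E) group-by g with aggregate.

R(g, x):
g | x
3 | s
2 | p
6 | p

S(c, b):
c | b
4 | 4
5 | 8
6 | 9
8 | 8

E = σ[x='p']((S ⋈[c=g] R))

σ filters on x, owned by the right side.
E' = (S ⋈[c=g] σ[x='p'](R))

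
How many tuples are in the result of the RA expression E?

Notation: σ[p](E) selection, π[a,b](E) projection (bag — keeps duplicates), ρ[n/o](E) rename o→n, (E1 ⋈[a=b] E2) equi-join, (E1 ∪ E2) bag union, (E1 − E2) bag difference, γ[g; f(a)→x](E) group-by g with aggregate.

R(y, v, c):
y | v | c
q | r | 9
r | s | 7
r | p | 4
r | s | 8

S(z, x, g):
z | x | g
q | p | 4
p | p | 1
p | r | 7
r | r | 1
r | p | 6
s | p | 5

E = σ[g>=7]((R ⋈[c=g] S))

Row counts bottom-up:
  R → 4
  S → 6
  (R ⋈[c=g] S) → 2
  σ[g>=7]((R ⋈[c=g] S)) → 1

|E| = 1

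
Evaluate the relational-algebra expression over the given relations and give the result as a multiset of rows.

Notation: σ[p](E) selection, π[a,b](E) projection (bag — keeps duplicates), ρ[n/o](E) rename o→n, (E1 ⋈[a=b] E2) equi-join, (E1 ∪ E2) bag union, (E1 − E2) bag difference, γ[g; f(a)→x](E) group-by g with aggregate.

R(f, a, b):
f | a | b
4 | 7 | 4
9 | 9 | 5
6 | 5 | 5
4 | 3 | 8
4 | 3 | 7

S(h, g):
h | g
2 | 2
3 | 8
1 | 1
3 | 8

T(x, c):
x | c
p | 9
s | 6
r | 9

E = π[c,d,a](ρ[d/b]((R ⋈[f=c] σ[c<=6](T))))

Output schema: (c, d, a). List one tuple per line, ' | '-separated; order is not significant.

Stepwise |·|:
  R → 5
  T → 3
  σ[c<=6](T) → 1
  (R ⋈[f=c] σ[c<=6](T)) → 1
  ρ[d/b]((R ⋈[f=c] σ[c<=6](T))) → 1
  π[c,d,a](ρ[d/b]((R ⋈[f=c] σ[c<=6](T)))) → 1

== RESULT ==
c | d | a
6 | 5 | 5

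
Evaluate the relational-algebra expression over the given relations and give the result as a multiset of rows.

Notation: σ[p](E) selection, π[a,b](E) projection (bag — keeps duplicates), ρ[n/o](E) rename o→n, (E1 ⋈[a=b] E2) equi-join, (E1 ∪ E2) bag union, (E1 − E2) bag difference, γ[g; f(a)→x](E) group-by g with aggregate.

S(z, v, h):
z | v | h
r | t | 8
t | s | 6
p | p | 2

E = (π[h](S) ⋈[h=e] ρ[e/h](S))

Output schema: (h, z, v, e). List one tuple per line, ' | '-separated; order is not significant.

Row counts bottom-up:
  S → 3
  π[h](S) → 3
  S → 3
  ρ[e/h](S) → 3
  (π[h](S) ⋈[h=e] ρ[e/h](S)) → 3

== RESULT ==
h | z | v | e
2 | p | p | 2
6 | t | s | 6
8 | r | t | 8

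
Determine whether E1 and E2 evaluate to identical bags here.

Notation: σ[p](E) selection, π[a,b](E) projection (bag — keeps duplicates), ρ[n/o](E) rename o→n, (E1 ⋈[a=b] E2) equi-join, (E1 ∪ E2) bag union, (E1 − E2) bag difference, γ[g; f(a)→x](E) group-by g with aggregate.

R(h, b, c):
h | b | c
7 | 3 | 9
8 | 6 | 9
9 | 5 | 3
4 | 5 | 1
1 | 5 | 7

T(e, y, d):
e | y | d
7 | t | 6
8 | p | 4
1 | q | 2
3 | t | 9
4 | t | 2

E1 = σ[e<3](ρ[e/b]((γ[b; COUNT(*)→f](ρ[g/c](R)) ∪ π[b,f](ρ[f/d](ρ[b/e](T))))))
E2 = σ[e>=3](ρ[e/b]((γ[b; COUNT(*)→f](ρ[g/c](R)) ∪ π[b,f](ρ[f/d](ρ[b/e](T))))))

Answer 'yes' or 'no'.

E1 subexpression sizes:
  R → 5
  ρ[g/c](R) → 5
  γ[b; COUNT(*)→f](ρ[g/c](R)) → 3
  T → 5
  ρ[b/e](T) → 5
  ρ[f/d](ρ[b/e](T)) → 5
  π[b,f](ρ[f/d](ρ[b/e](T))) → 5
  (γ[b; COUNT(*)→f](ρ[g/c](R)) ∪ π[b,f](ρ[f/d](ρ[b/e](T)))) → 8
  ρ[e/b]((γ[b; COUNT(*)→f](ρ[g/c](R)) ∪ π[b,f](ρ[f/d](ρ[b/e](T))))) → 8
  σ[e<3](ρ[e/b]((γ[b; COUNT(*)→f](ρ[g/c](R)) ∪ π[b,f](ρ[f/d](ρ[b/e](T)))))) → 1
E2 subexpression sizes:
  R → 5
  ρ[g/c](R) → 5
  γ[b; COUNT(*)→f](ρ[g/c](R)) → 3
  T → 5
  ρ[b/e](T) → 5
  ρ[f/d](ρ[b/e](T)) → 5
  π[b,f](ρ[f/d](ρ[b/e](T))) → 5
  (γ[b; COUNT(*)→f](ρ[g/c](R)) ∪ π[b,f](ρ[f/d](ρ[b/e](T)))) → 8
  ρ[e/b]((γ[b; COUNT(*)→f](ρ[g/c](R)) ∪ π[b,f](ρ[f/d](ρ[b/e](T))))) → 8
  σ[e>=3](ρ[e/b]((γ[b; COUNT(*)→f](ρ[g/c](R)) ∪ π[b,f](ρ[f/d](ρ[b/e](T)))))) → 7

E1 result:
e | f
1 | 2
E2 result:
e | f
3 | 1
3 | 9
4 | 2
5 | 3
6 | 1
7 | 6
8 | 4
Witness: (1, 2) appears 1× in E1 but 0× in E2.

no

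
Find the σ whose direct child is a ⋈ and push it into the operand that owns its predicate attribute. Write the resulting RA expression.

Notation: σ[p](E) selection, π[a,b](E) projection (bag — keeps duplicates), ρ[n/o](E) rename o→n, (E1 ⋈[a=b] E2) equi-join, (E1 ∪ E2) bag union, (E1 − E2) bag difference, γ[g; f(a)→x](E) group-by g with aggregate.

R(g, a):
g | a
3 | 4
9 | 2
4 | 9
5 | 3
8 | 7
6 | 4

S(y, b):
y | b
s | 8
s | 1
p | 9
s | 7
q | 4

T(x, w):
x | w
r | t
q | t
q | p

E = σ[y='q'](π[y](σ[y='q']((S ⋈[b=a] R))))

σ filters on y, owned by the left side.
E' = σ[y='q'](π[y]((σ[y='q'](S) ⋈[b=a] R)))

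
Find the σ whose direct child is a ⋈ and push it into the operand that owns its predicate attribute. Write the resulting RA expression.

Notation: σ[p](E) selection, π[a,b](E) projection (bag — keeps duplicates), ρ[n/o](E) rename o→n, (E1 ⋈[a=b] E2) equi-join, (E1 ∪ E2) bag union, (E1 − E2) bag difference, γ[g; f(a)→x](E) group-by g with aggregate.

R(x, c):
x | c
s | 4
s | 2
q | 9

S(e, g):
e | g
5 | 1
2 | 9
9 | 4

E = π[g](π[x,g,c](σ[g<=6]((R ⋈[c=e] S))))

σ filters on g, owned by the right side.
E' = π[g](π[x,g,c]((R ⋈[c=e] σ[g<=6](S))))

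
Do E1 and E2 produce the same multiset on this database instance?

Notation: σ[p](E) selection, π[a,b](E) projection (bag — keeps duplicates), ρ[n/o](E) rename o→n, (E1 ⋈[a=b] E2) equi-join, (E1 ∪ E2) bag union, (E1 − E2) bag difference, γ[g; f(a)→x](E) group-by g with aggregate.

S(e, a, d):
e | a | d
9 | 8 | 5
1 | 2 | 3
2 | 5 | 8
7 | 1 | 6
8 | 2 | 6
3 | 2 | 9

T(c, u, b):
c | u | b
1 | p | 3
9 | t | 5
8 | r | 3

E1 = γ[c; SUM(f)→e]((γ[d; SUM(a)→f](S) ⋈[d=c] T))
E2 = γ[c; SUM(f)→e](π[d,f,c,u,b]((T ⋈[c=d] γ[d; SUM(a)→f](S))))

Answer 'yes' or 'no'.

E1 per-node cardinality:
  S → 6
  γ[d; SUM(a)→f](S) → 5
  T → 3
  (γ[d; SUM(a)→f](S) ⋈[d=c] T) → 2
  γ[c; SUM(f)→e]((γ[d; SUM(a)→f](S) ⋈[d=c] T)) → 2
E2 per-node cardinality:
  T → 3
  S → 6
  γ[d; SUM(a)→f](S) → 5
  (T ⋈[c=d] γ[d; SUM(a)→f](S)) → 2
  π[d,f,c,u,b]((T ⋈[c=d] γ[d; SUM(a)→f](S))) → 2
  γ[c; SUM(f)→e](π[d,f,c,u,b]((T ⋈[c=d] γ[d; SUM(a)→f](S)))) → 2

E1 and E2 produce the same multiset:
c | e
8 | 5
9 | 2

yes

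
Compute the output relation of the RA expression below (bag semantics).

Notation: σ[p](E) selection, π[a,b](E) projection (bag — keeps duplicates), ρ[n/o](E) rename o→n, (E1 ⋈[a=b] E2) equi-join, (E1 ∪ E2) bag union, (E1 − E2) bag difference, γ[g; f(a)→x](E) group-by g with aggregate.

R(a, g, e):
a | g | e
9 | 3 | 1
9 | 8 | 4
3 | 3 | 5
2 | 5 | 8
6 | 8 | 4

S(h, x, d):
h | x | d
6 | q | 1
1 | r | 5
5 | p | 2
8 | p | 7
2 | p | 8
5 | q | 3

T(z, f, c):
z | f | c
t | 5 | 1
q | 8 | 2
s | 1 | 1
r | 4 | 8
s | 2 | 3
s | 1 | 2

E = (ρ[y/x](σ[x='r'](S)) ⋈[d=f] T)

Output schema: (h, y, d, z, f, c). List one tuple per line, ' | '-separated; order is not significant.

Row counts bottom-up:
  S → 6
  σ[x='r'](S) → 1
  ρ[y/x](σ[x='r'](S)) → 1
  T → 6
  (ρ[y/x](σ[x='r'](S)) ⋈[d=f] T) → 1

== RESULT ==
h | y | d | z | f | c
1 | r | 5 | t | 5 | 1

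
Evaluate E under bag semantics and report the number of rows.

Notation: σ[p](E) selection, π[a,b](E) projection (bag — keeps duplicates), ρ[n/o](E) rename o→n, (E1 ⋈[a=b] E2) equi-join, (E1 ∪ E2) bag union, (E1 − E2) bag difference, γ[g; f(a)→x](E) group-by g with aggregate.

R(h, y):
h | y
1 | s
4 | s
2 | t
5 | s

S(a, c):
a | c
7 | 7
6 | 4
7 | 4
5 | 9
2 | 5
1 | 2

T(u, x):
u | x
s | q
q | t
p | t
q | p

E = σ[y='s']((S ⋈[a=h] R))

Subexpression sizes:
  S → 6
  R → 4
  (S ⋈[a=h] R) → 3
  σ[y='s']((S ⋈[a=h] R)) → 2

|E| = 2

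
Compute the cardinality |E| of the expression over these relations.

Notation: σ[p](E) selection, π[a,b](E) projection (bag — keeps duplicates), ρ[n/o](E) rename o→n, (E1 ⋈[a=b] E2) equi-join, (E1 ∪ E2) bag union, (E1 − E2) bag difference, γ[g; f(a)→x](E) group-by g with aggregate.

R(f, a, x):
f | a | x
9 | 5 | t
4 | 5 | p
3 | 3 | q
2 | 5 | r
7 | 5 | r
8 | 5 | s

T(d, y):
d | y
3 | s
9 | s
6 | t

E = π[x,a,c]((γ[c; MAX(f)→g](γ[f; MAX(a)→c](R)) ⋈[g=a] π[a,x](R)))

Stepwise |·|:
  R → 6
  γ[f; MAX(a)→c](R) → 6
  γ[c; MAX(f)→g](γ[f; MAX(a)→c](R)) → 2
  R → 6
  π[a,x](R) → 6
  (γ[c; MAX(f)→g](γ[f; MAX(a)→c](R)) ⋈[g=a] π[a,x](R)) → 1
  π[x,a,c]((γ[c; MAX(f)→g](γ[f; MAX(a)→c](R)) ⋈[g=a] π[a,x](R))) → 1

|E| = 1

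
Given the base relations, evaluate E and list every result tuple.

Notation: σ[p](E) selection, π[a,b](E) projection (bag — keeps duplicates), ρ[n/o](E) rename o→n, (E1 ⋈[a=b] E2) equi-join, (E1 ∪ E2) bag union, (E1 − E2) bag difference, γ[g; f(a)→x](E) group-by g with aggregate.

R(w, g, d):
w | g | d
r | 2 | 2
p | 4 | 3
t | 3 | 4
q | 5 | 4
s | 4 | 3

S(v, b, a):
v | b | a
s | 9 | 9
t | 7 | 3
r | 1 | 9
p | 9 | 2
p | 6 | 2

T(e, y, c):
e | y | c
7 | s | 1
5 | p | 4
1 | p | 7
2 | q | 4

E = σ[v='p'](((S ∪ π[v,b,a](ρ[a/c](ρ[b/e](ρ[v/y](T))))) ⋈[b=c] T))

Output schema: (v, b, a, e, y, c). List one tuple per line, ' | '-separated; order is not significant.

Stepwise |·|:
  S → 5
  T → 4
  ρ[v/y](T) → 4
  ρ[b/e](ρ[v/y](T)) → 4
  ρ[a/c](ρ[b/e](ρ[v/y](T))) → 4
  π[v,b,a](ρ[a/c](ρ[b/e](ρ[v/y](T)))) → 4
  (S ∪ π[v,b,a](ρ[a/c](ρ[b/e](ρ[v/y](T))))) → 9
  T → 4
  ((S ∪ π[v,b,a](ρ[a/c](ρ[b/e](ρ[v/y](T))))) ⋈[b=c] T) → 4
  σ[v='p'](((S ∪ π[v,b,a](ρ[a/c](ρ[b/e](ρ[v/y](T))))) ⋈[b=c] T)) → 1

== RESULT ==
v | b | a | e | y | c
p | 1 | 7 | 7 | s | 1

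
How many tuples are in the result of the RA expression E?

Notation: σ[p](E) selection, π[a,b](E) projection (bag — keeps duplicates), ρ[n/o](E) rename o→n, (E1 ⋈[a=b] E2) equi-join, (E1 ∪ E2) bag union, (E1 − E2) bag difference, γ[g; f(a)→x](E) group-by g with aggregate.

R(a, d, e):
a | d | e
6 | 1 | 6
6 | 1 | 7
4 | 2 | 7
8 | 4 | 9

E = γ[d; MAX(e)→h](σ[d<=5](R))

Per-node cardinality:
  R → 4
  σ[d<=5](R) → 4
  γ[d; MAX(e)→h](σ[d<=5](R)) → 3

|E| = 3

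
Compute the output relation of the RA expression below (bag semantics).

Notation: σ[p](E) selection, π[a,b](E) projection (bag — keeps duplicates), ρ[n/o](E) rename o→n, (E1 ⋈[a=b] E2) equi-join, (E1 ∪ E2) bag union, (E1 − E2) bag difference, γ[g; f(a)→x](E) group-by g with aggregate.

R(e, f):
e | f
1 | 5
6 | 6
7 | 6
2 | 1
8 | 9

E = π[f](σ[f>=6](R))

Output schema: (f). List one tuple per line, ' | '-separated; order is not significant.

Stepwise |·|:
  R → 5
  σ[f>=6](R) → 3
  π[f](σ[f>=6](R)) → 3

== RESULT ==
f
6
6
9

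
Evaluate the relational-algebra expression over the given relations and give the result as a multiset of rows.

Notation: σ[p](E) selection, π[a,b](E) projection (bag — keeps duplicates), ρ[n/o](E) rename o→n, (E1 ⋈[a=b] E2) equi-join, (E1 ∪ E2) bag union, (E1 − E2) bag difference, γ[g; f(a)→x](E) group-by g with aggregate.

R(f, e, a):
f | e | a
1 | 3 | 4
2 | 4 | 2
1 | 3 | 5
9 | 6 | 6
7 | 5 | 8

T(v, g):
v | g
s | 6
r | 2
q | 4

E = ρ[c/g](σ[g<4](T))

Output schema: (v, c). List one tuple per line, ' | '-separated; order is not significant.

Per-node cardinality:
  T → 3
  σ[g<4](T) → 1
  ρ[c/g](σ[g<4](T)) → 1

== RESULT ==
v | c
r | 2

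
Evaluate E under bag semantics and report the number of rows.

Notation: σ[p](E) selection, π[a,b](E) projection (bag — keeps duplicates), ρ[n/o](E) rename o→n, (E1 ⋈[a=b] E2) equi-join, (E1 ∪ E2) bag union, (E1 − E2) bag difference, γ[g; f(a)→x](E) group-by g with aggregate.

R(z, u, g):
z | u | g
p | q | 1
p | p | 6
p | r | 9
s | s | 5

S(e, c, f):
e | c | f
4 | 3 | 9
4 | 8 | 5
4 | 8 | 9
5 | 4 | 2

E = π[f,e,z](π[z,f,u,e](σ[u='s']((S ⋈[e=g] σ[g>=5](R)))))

Subexpression sizes:
  S → 4
  R → 4
  σ[g>=5](R) → 3
  (S ⋈[e=g] σ[g>=5](R)) → 1
  σ[u='s']((S ⋈[e=g] σ[g>=5](R))) → 1
  π[z,f,u,e](σ[u='s']((S ⋈[e=g] σ[g>=5](R)))) → 1
  π[f,e,z](π[z,f,u,e](σ[u='s']((S ⋈[e=g] σ[g>=5](R))))) → 1

|E| = 1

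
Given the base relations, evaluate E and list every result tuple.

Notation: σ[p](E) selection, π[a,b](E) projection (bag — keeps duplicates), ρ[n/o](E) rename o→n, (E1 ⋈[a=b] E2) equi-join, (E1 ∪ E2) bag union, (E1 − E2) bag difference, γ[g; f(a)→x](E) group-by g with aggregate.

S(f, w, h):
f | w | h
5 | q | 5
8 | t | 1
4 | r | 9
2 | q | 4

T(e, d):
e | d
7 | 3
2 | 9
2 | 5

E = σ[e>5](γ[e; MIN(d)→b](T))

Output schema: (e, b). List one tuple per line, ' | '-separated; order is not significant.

Subexpression sizes:
  T → 3
  γ[e; MIN(d)→b](T) → 2
  σ[e>5](γ[e; MIN(d)→b](T)) → 1

== RESULT ==
e | b
7 | 3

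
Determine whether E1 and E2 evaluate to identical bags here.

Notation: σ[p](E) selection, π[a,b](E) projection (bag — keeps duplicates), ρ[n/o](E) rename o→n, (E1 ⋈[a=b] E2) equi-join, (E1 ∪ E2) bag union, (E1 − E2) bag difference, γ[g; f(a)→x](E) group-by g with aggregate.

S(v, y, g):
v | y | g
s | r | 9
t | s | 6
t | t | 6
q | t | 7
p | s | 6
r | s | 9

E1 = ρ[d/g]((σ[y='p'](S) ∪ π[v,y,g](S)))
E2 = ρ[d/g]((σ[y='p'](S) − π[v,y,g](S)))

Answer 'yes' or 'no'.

E1 stepwise |·|:
  S → 6
  σ[y='p'](S) → 0
  S → 6
  π[v,y,g](S) → 6
  (σ[y='p'](S) ∪ π[v,y,g](S)) → 6
  ρ[d/g]((σ[y='p'](S) ∪ π[v,y,g](S))) → 6
E2 stepwise |·|:
  S → 6
  σ[y='p'](S) → 0
  S → 6
  π[v,y,g](S) → 6
  (σ[y='p'](S) − π[v,y,g](S)) → 0
  ρ[d/g]((σ[y='p'](S) − π[v,y,g](S))) → 0

E1 result:
v | y | d
p | s | 6
q | t | 7
r | s | 9
s | r | 9
t | s | 6
t | t | 6
E2 result:
v | y | d
(0 rows)
Witness: ('p', 's', 6) appears 1× in E1 but 0× in E2.

no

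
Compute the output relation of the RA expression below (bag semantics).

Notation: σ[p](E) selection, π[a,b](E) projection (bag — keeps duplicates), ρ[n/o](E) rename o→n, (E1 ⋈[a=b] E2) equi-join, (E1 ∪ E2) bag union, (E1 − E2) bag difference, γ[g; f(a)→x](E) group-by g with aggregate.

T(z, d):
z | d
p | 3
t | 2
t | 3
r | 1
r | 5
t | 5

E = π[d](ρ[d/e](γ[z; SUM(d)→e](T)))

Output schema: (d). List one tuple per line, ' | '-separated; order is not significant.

Stepwise |·|:
  T → 6
  γ[z; SUM(d)→e](T) → 3
  ρ[d/e](γ[z; SUM(d)→e](T)) → 3
  π[d](ρ[d/e](γ[z; SUM(d)→e](T))) → 3

== RESULT ==
d
3
6
10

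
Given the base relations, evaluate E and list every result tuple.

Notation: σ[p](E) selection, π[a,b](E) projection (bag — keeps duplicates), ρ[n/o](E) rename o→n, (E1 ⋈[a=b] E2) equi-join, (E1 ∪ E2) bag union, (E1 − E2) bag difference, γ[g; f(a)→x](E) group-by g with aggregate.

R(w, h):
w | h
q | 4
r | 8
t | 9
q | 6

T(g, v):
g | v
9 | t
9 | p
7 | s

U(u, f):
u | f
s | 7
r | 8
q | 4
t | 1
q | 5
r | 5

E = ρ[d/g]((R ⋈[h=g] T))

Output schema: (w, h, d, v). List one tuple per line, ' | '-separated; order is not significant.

Per-node cardinality:
  R → 4
  T → 3
  (R ⋈[h=g] T) → 2
  ρ[d/g]((R ⋈[h=g] T)) → 2

== RESULT ==
w | h | d | v
t | 9 | 9 | p
t | 9 | 9 | t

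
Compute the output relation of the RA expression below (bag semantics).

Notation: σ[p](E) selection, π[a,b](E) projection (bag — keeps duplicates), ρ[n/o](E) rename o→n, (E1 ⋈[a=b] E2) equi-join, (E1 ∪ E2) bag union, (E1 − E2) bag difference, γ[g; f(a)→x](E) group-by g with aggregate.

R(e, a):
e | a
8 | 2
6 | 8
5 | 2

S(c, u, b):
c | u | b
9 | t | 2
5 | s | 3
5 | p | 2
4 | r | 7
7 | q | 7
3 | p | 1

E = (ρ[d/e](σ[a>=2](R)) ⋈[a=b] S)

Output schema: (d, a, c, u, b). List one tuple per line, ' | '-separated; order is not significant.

Per-node cardinality:
  R → 3
  σ[a>=2](R) → 3
  ρ[d/e](σ[a>=2](R)) → 3
  S → 6
  (ρ[d/e](σ[a>=2](R)) ⋈[a=b] S) → 4

== RESULT ==
d | a | c | u | b
5 | 2 | 5 | p | 2
5 | 2 | 9 | t | 2
8 | 2 | 5 | p | 2
8 | 2 | 9 | t | 2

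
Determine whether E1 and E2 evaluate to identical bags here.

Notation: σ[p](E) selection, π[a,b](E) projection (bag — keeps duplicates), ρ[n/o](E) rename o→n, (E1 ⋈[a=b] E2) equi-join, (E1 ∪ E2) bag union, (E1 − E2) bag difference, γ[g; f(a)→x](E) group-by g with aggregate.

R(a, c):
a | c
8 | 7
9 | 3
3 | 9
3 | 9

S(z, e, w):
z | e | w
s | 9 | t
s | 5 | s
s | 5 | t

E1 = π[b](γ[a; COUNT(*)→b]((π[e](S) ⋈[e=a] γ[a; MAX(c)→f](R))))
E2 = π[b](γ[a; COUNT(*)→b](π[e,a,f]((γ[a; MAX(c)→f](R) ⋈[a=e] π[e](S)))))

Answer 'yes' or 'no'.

E1 row counts bottom-up:
  S → 3
  π[e](S) → 3
  R → 4
  γ[a; MAX(c)→f](R) → 3
  (π[e](S) ⋈[e=a] γ[a; MAX(c)→f](R)) → 1
  γ[a; COUNT(*)→b]((π[e](S) ⋈[e=a] γ[a; MAX(c)→f](R))) → 1
  π[b](γ[a; COUNT(*)→b]((π[e](S) ⋈[e=a] γ[a; MAX(c)→f](R)))) → 1
E2 row counts bottom-up:
  R → 4
  γ[a; MAX(c)→f](R) → 3
  S → 3
  π[e](S) → 3
  (γ[a; MAX(c)→f](R) ⋈[a=e] π[e](S)) → 1
  π[e,a,f]((γ[a; MAX(c)→f](R) ⋈[a=e] π[e](S))) → 1
  γ[a; COUNT(*)→b](π[e,a,f]((γ[a; MAX(c)→f](R) ⋈[a=e] π[e](S)))) → 1
  π[b](γ[a; COUNT(*)→b](π[e,a,f]((γ[a; MAX(c)→f](R) ⋈[a=e] π[e](S))))) → 1

E1 and E2 produce the same multiset:
b
1

yes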